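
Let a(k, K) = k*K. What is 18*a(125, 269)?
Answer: 605250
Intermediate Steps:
a(k, K) = K*k
18*a(125, 269) = 18*(269*125) = 18*33625 = 605250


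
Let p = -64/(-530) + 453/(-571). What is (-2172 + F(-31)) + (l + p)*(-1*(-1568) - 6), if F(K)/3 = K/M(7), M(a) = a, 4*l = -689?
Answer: -576822646419/2118410 ≈ -2.7229e+5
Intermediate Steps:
l = -689/4 (l = (1/4)*(-689) = -689/4 ≈ -172.25)
p = -101773/151315 (p = -64*(-1/530) + 453*(-1/571) = 32/265 - 453/571 = -101773/151315 ≈ -0.67259)
F(K) = 3*K/7 (F(K) = 3*(K/7) = 3*K/7)
(-2172 + F(-31)) + (l + p)*(-1*(-1568) - 6) = (-2172 + (3/7)*(-31)) + (-689/4 - 101773/151315)*(-1*(-1568) - 6) = (-2172 - 93/7) - 104663127*(1568 - 6)/605260 = -15297/7 - 104663127/605260*1562 = -15297/7 - 81741902187/302630 = -576822646419/2118410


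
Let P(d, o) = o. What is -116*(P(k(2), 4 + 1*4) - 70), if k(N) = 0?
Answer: 7192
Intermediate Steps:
-116*(P(k(2), 4 + 1*4) - 70) = -116*((4 + 1*4) - 70) = -116*((4 + 4) - 70) = -116*(8 - 70) = -116*(-62) = 7192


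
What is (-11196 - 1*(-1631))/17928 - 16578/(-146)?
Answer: 147906947/1308744 ≈ 113.01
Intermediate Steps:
(-11196 - 1*(-1631))/17928 - 16578/(-146) = (-11196 + 1631)*(1/17928) - 16578*(-1/146) = -9565*1/17928 + 8289/73 = -9565/17928 + 8289/73 = 147906947/1308744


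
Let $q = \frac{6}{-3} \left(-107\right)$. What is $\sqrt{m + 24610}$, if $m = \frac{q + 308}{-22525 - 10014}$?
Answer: $\frac{2 \sqrt{6514179824113}}{32539} \approx 156.88$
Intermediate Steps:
$q = 214$ ($q = 6 \left(- \frac{1}{3}\right) \left(-107\right) = \left(-2\right) \left(-107\right) = 214$)
$m = - \frac{522}{32539}$ ($m = \frac{214 + 308}{-22525 - 10014} = \frac{522}{-32539} = 522 \left(- \frac{1}{32539}\right) = - \frac{522}{32539} \approx -0.016042$)
$\sqrt{m + 24610} = \sqrt{- \frac{522}{32539} + 24610} = \sqrt{\frac{800784268}{32539}} = \frac{2 \sqrt{6514179824113}}{32539}$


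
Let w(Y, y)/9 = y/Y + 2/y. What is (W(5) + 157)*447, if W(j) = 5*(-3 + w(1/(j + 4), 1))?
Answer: 284739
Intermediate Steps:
w(Y, y) = 18/y + 9*y/Y (w(Y, y) = 9*(y/Y + 2/y) = 9*(2/y + y/Y) = 18/y + 9*y/Y)
W(j) = 255 + 45*j (W(j) = 5*(-3 + (18/1 + 9*1/1/(j + 4))) = 5*(-3 + (18*1 + 9*1/1/(4 + j))) = 5*(-3 + (18 + 9*1*(4 + j))) = 5*(-3 + (18 + (36 + 9*j))) = 5*(-3 + (54 + 9*j)) = 5*(51 + 9*j) = 255 + 45*j)
(W(5) + 157)*447 = ((255 + 45*5) + 157)*447 = ((255 + 225) + 157)*447 = (480 + 157)*447 = 637*447 = 284739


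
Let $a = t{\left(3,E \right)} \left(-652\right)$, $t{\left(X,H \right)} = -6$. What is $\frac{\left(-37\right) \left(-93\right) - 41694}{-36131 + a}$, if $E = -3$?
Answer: $\frac{38253}{32219} \approx 1.1873$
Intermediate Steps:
$a = 3912$ ($a = \left(-6\right) \left(-652\right) = 3912$)
$\frac{\left(-37\right) \left(-93\right) - 41694}{-36131 + a} = \frac{\left(-37\right) \left(-93\right) - 41694}{-36131 + 3912} = \frac{3441 - 41694}{-32219} = \left(-38253\right) \left(- \frac{1}{32219}\right) = \frac{38253}{32219}$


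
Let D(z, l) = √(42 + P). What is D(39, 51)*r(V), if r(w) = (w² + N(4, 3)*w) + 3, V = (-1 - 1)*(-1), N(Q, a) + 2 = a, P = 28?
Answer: 9*√70 ≈ 75.299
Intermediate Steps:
N(Q, a) = -2 + a
D(z, l) = √70 (D(z, l) = √(42 + 28) = √70)
V = 2 (V = -2*(-1) = 2)
r(w) = 3 + w + w² (r(w) = (w² + (-2 + 3)*w) + 3 = (w² + 1*w) + 3 = (w² + w) + 3 = (w + w²) + 3 = 3 + w + w²)
D(39, 51)*r(V) = √70*(3 + 2 + 2²) = √70*(3 + 2 + 4) = √70*9 = 9*√70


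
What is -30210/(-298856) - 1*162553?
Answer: -24289954579/149428 ≈ -1.6255e+5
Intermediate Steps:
-30210/(-298856) - 1*162553 = -30210*(-1/298856) - 162553 = 15105/149428 - 162553 = -24289954579/149428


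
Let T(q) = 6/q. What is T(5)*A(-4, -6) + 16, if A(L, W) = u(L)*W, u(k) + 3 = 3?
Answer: 16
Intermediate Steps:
u(k) = 0 (u(k) = -3 + 3 = 0)
A(L, W) = 0 (A(L, W) = 0*W = 0)
T(5)*A(-4, -6) + 16 = (6/5)*0 + 16 = 0 + 16 = 16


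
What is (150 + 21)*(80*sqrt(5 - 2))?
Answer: 13680*sqrt(3) ≈ 23694.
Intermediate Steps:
(150 + 21)*(80*sqrt(5 - 2)) = 171*(80*sqrt(3)) = 13680*sqrt(3)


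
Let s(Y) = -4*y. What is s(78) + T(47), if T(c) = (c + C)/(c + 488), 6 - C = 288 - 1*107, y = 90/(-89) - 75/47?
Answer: 22801276/2237905 ≈ 10.189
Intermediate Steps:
y = -10905/4183 (y = 90*(-1/89) - 75*1/47 = -90/89 - 75/47 = -10905/4183 ≈ -2.6070)
C = -175 (C = 6 - (288 - 1*107) = 6 - (288 - 107) = 6 - 1*181 = 6 - 181 = -175)
T(c) = (-175 + c)/(488 + c) (T(c) = (c - 175)/(c + 488) = (-175 + c)/(488 + c))
s(Y) = 43620/4183 (s(Y) = -4*(-10905/4183) = 43620/4183)
s(78) + T(47) = 43620/4183 + (-175 + 47)/(488 + 47) = 43620/4183 - 128/535 = 22801276/2237905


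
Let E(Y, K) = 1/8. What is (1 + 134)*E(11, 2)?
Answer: 135/8 ≈ 16.875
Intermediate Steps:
E(Y, K) = 1/8
(1 + 134)*E(11, 2) = (1 + 134)*(1/8) = 135*(1/8) = 135/8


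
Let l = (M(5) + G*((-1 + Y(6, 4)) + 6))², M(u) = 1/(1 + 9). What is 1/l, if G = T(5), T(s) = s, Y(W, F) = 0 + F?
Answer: 100/203401 ≈ 0.00049164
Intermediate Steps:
Y(W, F) = F
G = 5
M(u) = ⅒ (M(u) = 1/10 = ⅒)
l = 203401/100 (l = (⅒ + 5*((-1 + 4) + 6))² = (⅒ + 5*(3 + 6))² = (⅒ + 5*9)² = (⅒ + 45)² = (451/10)² = 203401/100 ≈ 2034.0)
1/l = 1/(203401/100) = 100/203401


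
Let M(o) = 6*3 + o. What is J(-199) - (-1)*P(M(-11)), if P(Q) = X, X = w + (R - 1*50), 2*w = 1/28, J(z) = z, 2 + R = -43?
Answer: -16463/56 ≈ -293.98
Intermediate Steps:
R = -45 (R = -2 - 43 = -45)
w = 1/56 (w = (½)/28 = (½)*(1/28) = 1/56 ≈ 0.017857)
M(o) = 18 + o
X = -5319/56 (X = 1/56 + (-45 - 1*50) = 1/56 + (-45 - 50) = 1/56 - 95 = -5319/56 ≈ -94.982)
P(Q) = -5319/56
J(-199) - (-1)*P(M(-11)) = -199 - (-1)*(-5319)/56 = -199 - 1*5319/56 = -199 - 5319/56 = -16463/56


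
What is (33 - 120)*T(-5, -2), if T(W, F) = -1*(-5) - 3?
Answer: -174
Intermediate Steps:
T(W, F) = 2 (T(W, F) = 5 - 3 = 2)
(33 - 120)*T(-5, -2) = (33 - 120)*2 = -87*2 = -174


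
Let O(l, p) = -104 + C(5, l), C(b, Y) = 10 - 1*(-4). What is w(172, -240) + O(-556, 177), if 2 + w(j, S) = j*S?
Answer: -41372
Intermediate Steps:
w(j, S) = -2 + S*j (w(j, S) = -2 + j*S = -2 + S*j)
C(b, Y) = 14 (C(b, Y) = 10 + 4 = 14)
O(l, p) = -90 (O(l, p) = -104 + 14 = -90)
w(172, -240) + O(-556, 177) = (-2 - 240*172) - 90 = (-2 - 41280) - 90 = -41282 - 90 = -41372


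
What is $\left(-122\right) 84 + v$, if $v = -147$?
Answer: $-10395$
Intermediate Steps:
$\left(-122\right) 84 + v = \left(-122\right) 84 - 147 = -10248 - 147 = -10395$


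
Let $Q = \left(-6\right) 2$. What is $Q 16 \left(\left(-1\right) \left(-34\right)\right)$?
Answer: $-6528$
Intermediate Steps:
$Q = -12$
$Q 16 \left(\left(-1\right) \left(-34\right)\right) = \left(-12\right) 16 \left(\left(-1\right) \left(-34\right)\right) = \left(-192\right) 34 = -6528$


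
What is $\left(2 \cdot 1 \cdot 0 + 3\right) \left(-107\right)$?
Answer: $-321$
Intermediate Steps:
$\left(2 \cdot 1 \cdot 0 + 3\right) \left(-107\right) = \left(2 \cdot 0 + 3\right) \left(-107\right) = \left(0 + 3\right) \left(-107\right) = 3 \left(-107\right) = -321$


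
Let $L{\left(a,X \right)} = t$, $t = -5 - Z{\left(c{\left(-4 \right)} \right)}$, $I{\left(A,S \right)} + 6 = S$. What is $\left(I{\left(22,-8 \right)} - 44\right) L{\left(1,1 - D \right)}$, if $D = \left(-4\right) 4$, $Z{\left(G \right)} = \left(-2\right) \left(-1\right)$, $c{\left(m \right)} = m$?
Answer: $406$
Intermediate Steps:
$I{\left(A,S \right)} = -6 + S$
$Z{\left(G \right)} = 2$
$D = -16$
$t = -7$ ($t = -5 - 2 = -7$)
$L{\left(a,X \right)} = -7$
$\left(I{\left(22,-8 \right)} - 44\right) L{\left(1,1 - D \right)} = \left(\left(-6 - 8\right) - 44\right) \left(-7\right) = \left(-14 - 44\right) \left(-7\right) = \left(-58\right) \left(-7\right) = 406$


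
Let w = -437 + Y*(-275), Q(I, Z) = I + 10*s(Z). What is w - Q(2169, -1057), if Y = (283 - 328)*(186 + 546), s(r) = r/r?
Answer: 9055884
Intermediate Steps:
s(r) = 1
Y = -32940 (Y = -45*732 = -32940)
Q(I, Z) = 10 + I (Q(I, Z) = I + 10*1 = I + 10 = 10 + I)
w = 9058063 (w = -437 - 32940*(-275) = -437 + 9058500 = 9058063)
w - Q(2169, -1057) = 9058063 - (10 + 2169) = 9058063 - 1*2179 = 9058063 - 2179 = 9055884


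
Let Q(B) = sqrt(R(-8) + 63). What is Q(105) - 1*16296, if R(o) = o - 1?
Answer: -16296 + 3*sqrt(6) ≈ -16289.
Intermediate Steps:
R(o) = -1 + o
Q(B) = 3*sqrt(6) (Q(B) = sqrt((-1 - 8) + 63) = sqrt(-9 + 63) = sqrt(54) = 3*sqrt(6))
Q(105) - 1*16296 = 3*sqrt(6) - 1*16296 = 3*sqrt(6) - 16296 = -16296 + 3*sqrt(6)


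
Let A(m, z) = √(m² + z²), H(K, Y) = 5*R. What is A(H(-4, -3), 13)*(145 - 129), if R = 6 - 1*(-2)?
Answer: 16*√1769 ≈ 672.95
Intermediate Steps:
R = 8 (R = 6 + 2 = 8)
H(K, Y) = 40 (H(K, Y) = 5*8 = 40)
A(H(-4, -3), 13)*(145 - 129) = √(40² + 13²)*(145 - 129) = √(1600 + 169)*16 = √1769*16 = 16*√1769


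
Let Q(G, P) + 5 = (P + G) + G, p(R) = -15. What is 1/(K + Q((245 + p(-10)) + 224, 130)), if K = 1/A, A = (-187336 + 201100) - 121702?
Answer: 107938/111499953 ≈ 0.00096805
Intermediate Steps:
A = -107938 (A = 13764 - 121702 = -107938)
Q(G, P) = -5 + P + 2*G (Q(G, P) = -5 + ((P + G) + G) = -5 + ((G + P) + G) = -5 + (P + 2*G) = -5 + P + 2*G)
K = -1/107938 (K = 1/(-107938) = -1/107938 ≈ -9.2646e-6)
1/(K + Q((245 + p(-10)) + 224, 130)) = 1/(-1/107938 + (-5 + 130 + 2*((245 - 15) + 224))) = 1/(-1/107938 + (-5 + 130 + 2*(230 + 224))) = 1/(-1/107938 + (-5 + 130 + 2*454)) = 1/(-1/107938 + (-5 + 130 + 908)) = 1/(-1/107938 + 1033) = 1/(111499953/107938) = 107938/111499953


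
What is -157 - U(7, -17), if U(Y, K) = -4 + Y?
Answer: -160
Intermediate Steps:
-157 - U(7, -17) = -157 - (-4 + 7) = -157 - 1*3 = -157 - 3 = -160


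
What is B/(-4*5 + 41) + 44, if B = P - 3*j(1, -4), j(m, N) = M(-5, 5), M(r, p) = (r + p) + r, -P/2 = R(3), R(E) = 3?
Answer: 311/7 ≈ 44.429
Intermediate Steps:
P = -6 (P = -2*3 = -6)
M(r, p) = p + 2*r (M(r, p) = (p + r) + r = p + 2*r)
j(m, N) = -5 (j(m, N) = 5 + 2*(-5) = 5 - 10 = -5)
B = 9 (B = -6 - 3*(-5) = -6 + 15 = 9)
B/(-4*5 + 41) + 44 = 9/(-4*5 + 41) + 44 = 9/(-20 + 41) + 44 = 9/21 + 44 = (1/21)*9 + 44 = 3/7 + 44 = 311/7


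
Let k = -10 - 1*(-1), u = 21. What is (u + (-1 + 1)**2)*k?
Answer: -189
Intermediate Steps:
k = -9 (k = -10 + 1 = -9)
(u + (-1 + 1)**2)*k = (21 + (-1 + 1)**2)*(-9) = (21 + 0**2)*(-9) = (21 + 0)*(-9) = 21*(-9) = -189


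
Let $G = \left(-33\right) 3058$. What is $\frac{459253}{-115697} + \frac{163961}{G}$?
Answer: $- \frac{65314853059}{11675447058} \approx -5.5942$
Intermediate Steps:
$G = -100914$
$\frac{459253}{-115697} + \frac{163961}{G} = \frac{459253}{-115697} + \frac{163961}{-100914} = 459253 \left(- \frac{1}{115697}\right) + 163961 \left(- \frac{1}{100914}\right) = - \frac{459253}{115697} - \frac{163961}{100914} = - \frac{65314853059}{11675447058}$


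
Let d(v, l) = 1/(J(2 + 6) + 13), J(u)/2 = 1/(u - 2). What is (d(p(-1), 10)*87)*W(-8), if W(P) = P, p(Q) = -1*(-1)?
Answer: -261/5 ≈ -52.200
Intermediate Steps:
J(u) = 2/(-2 + u) (J(u) = 2/(u - 2) = 2/(-2 + u))
p(Q) = 1
d(v, l) = 3/40 (d(v, l) = 1/(2/(-2 + (2 + 6)) + 13) = 1/(2/(-2 + 8) + 13) = 1/(2/6 + 13) = 1/(2*(⅙) + 13) = 1/(⅓ + 13) = 1/(40/3) = 3/40)
(d(p(-1), 10)*87)*W(-8) = ((3/40)*87)*(-8) = (261/40)*(-8) = -261/5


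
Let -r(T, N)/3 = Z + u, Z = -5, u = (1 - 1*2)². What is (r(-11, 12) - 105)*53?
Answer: -4929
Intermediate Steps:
u = 1 (u = (1 - 2)² = (-1)² = 1)
r(T, N) = 12 (r(T, N) = -3*(-5 + 1) = -3*(-4) = 12)
(r(-11, 12) - 105)*53 = (12 - 105)*53 = -93*53 = -4929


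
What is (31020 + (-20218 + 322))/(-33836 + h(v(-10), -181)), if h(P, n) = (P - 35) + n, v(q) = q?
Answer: -1854/5677 ≈ -0.32658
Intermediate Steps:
h(P, n) = -35 + P + n (h(P, n) = (-35 + P) + n = -35 + P + n)
(31020 + (-20218 + 322))/(-33836 + h(v(-10), -181)) = (31020 + (-20218 + 322))/(-33836 + (-35 - 10 - 181)) = (31020 - 19896)/(-33836 - 226) = 11124/(-34062) = 11124*(-1/34062) = -1854/5677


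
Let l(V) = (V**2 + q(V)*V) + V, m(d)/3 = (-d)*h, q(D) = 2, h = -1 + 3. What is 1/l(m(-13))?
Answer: 1/6318 ≈ 0.00015828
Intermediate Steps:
h = 2
m(d) = -6*d (m(d) = 3*(-d*2) = 3*(-2*d) = -6*d)
l(V) = V**2 + 3*V (l(V) = (V**2 + 2*V) + V = V**2 + 3*V)
1/l(m(-13)) = 1/((-6*(-13))*(3 - 6*(-13))) = 1/(78*(3 + 78)) = 1/(78*81) = 1/6318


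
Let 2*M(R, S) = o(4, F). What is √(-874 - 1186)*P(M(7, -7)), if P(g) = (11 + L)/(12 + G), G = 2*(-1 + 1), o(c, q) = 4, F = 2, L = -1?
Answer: 5*I*√515/3 ≈ 37.823*I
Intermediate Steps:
M(R, S) = 2 (M(R, S) = (½)*4 = 2)
G = 0 (G = 2*0 = 0)
P(g) = ⅚ (P(g) = (11 - 1)/(12 + 0) = 10/12 = 10*(1/12) = ⅚)
√(-874 - 1186)*P(M(7, -7)) = √(-874 - 1186)*(⅚) = √(-2060)*(⅚) = (2*I*√515)*(⅚) = 5*I*√515/3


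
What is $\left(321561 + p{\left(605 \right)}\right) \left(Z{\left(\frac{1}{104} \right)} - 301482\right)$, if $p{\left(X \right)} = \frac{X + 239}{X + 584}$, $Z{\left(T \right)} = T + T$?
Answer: $- \frac{5993919245243999}{61828} \approx -9.6945 \cdot 10^{10}$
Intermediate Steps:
$Z{\left(T \right)} = 2 T$
$p{\left(X \right)} = \frac{239 + X}{584 + X}$
$\left(321561 + p{\left(605 \right)}\right) \left(Z{\left(\frac{1}{104} \right)} - 301482\right) = \left(321561 + \frac{239 + 605}{584 + 605}\right) \left(\frac{2}{104} - 301482\right) = \left(321561 + \frac{1}{1189} \cdot 844\right) \left(2 \cdot \frac{1}{104} - 301482\right) = \left(321561 + \frac{1}{1189} \cdot 844\right) \left(\frac{1}{52} - 301482\right) = \left(321561 + \frac{844}{1189}\right) \left(- \frac{15677063}{52}\right) = \frac{382336873}{1189} \left(- \frac{15677063}{52}\right) = - \frac{5993919245243999}{61828}$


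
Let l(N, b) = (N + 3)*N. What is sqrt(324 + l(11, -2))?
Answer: sqrt(478) ≈ 21.863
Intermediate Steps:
l(N, b) = N*(3 + N) (l(N, b) = (3 + N)*N = N*(3 + N))
sqrt(324 + l(11, -2)) = sqrt(324 + 11*(3 + 11)) = sqrt(324 + 11*14) = sqrt(324 + 154) = sqrt(478)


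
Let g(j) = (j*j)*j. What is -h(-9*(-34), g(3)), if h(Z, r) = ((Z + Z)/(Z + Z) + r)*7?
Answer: -196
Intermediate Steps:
g(j) = j³ (g(j) = j²*j = j³)
h(Z, r) = 7 + 7*r (h(Z, r) = ((2*Z)/((2*Z)) + r)*7 = ((2*Z)*(1/(2*Z)) + r)*7 = (1 + r)*7 = 7 + 7*r)
-h(-9*(-34), g(3)) = -(7 + 7*3³) = -(7 + 7*27) = -(7 + 189) = -1*196 = -196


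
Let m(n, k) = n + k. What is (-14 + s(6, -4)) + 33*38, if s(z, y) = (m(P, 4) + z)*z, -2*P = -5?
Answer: 1315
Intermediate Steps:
P = 5/2 (P = -1/2*(-5) = 5/2 ≈ 2.5000)
m(n, k) = k + n
s(z, y) = z*(13/2 + z) (s(z, y) = ((4 + 5/2) + z)*z = (13/2 + z)*z = z*(13/2 + z))
(-14 + s(6, -4)) + 33*38 = (-14 + (1/2)*6*(13 + 2*6)) + 33*38 = (-14 + (1/2)*6*(13 + 12)) + 1254 = (-14 + (1/2)*6*25) + 1254 = (-14 + 75) + 1254 = 61 + 1254 = 1315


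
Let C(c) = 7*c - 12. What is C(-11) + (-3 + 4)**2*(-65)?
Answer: -154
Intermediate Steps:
C(c) = -12 + 7*c
C(-11) + (-3 + 4)**2*(-65) = (-12 + 7*(-11)) + (-3 + 4)**2*(-65) = (-12 - 77) + 1**2*(-65) = -89 + 1*(-65) = -89 - 65 = -154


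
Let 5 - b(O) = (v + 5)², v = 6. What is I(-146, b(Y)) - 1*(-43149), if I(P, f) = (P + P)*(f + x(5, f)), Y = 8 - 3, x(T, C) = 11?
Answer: 73809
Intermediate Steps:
Y = 5
b(O) = -116 (b(O) = 5 - (6 + 5)² = 5 - 1*11² = 5 - 1*121 = 5 - 121 = -116)
I(P, f) = 2*P*(11 + f) (I(P, f) = (P + P)*(f + 11) = (2*P)*(11 + f) = 2*P*(11 + f))
I(-146, b(Y)) - 1*(-43149) = 2*(-146)*(11 - 116) - 1*(-43149) = 2*(-146)*(-105) + 43149 = 30660 + 43149 = 73809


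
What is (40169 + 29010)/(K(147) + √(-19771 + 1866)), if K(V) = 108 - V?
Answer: -245271/1766 - 6289*I*√17905/1766 ≈ -138.89 - 476.52*I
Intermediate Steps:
(40169 + 29010)/(K(147) + √(-19771 + 1866)) = (40169 + 29010)/((108 - 1*147) + √(-19771 + 1866)) = 69179/((108 - 147) + √(-17905)) = 69179/(-39 + I*√17905)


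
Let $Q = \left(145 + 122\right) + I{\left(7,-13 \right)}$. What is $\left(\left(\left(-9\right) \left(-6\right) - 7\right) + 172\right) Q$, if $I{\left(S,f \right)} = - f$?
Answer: $61320$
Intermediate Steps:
$Q = 280$ ($Q = \left(145 + 122\right) - -13 = 267 + 13 = 280$)
$\left(\left(\left(-9\right) \left(-6\right) - 7\right) + 172\right) Q = \left(\left(\left(-9\right) \left(-6\right) - 7\right) + 172\right) 280 = \left(\left(54 - 7\right) + 172\right) 280 = \left(47 + 172\right) 280 = 219 \cdot 280 = 61320$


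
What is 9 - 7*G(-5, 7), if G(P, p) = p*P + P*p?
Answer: 499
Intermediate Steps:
G(P, p) = 2*P*p (G(P, p) = P*p + P*p = 2*P*p)
9 - 7*G(-5, 7) = 9 - 14*(-5)*7 = 9 - 7*(-70) = 9 + 490 = 499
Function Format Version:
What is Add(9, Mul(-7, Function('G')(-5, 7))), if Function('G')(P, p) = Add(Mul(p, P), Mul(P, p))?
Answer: 499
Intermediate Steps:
Function('G')(P, p) = Mul(2, P, p) (Function('G')(P, p) = Add(Mul(P, p), Mul(P, p)) = Mul(2, P, p))
Add(9, Mul(-7, Function('G')(-5, 7))) = Add(9, Mul(-7, Mul(2, -5, 7))) = Add(9, Mul(-7, -70)) = Add(9, 490) = 499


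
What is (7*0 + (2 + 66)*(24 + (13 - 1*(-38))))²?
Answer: 26010000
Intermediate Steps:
(7*0 + (2 + 66)*(24 + (13 - 1*(-38))))² = (0 + 68*(24 + (13 + 38)))² = (0 + 68*(24 + 51))² = (0 + 68*75)² = (0 + 5100)² = 5100² = 26010000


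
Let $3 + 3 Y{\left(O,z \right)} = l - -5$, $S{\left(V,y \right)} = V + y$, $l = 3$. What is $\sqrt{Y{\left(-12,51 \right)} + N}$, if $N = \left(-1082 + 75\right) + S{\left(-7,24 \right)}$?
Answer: $\frac{i \sqrt{8895}}{3} \approx 31.438 i$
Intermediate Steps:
$N = -990$ ($N = \left(-1082 + 75\right) + \left(-7 + 24\right) = -1007 + 17 = -990$)
$Y{\left(O,z \right)} = \frac{5}{3}$ ($Y{\left(O,z \right)} = -1 + \frac{3 - -5}{3} = -1 + \frac{3 + 5}{3} = -1 + \frac{1}{3} \cdot 8 = -1 + \frac{8}{3} = \frac{5}{3}$)
$\sqrt{Y{\left(-12,51 \right)} + N} = \sqrt{\frac{5}{3} - 990} = \sqrt{- \frac{2965}{3}} = \frac{i \sqrt{8895}}{3}$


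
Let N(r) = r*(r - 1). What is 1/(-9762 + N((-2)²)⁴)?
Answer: 1/10974 ≈ 9.1124e-5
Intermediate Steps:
N(r) = r*(-1 + r)
1/(-9762 + N((-2)²)⁴) = 1/(-9762 + ((-2)²*(-1 + (-2)²))⁴) = 1/(-9762 + (4*(-1 + 4))⁴) = 1/(-9762 + (4*3)⁴) = 1/(-9762 + 12⁴) = 1/(-9762 + 20736) = 1/10974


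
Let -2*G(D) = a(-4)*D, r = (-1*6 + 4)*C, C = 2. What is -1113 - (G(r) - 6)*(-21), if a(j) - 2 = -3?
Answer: -1281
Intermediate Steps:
a(j) = -1 (a(j) = 2 - 3 = -1)
r = -4 (r = (-1*6 + 4)*2 = (-6 + 4)*2 = -2*2 = -4)
G(D) = D/2 (G(D) = -(-1)*D/2 = D/2)
-1113 - (G(r) - 6)*(-21) = -1113 - ((1/2)*(-4) - 6)*(-21) = -1113 - (-2 - 6)*(-21) = -1113 - (-8)*(-21) = -1113 - 1*168 = -1113 - 168 = -1281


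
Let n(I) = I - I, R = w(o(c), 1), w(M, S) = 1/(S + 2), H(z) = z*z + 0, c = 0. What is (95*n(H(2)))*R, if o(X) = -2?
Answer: 0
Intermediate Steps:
H(z) = z**2 (H(z) = z**2 + 0 = z**2)
w(M, S) = 1/(2 + S)
R = 1/3 (R = 1/(2 + 1) = 1/3 ≈ 0.33333)
n(I) = 0
(95*n(H(2)))*R = (95*0)*(1/3) = 0*(1/3) = 0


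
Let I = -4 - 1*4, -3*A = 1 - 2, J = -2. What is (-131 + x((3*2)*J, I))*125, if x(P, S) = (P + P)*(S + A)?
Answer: 6625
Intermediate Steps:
A = ⅓ (A = -(1 - 2)/3 = -⅓*(-1) = ⅓ ≈ 0.33333)
I = -8 (I = -4 - 4 = -8)
x(P, S) = 2*P*(⅓ + S) (x(P, S) = (P + P)*(S + ⅓) = (2*P)*(⅓ + S) = 2*P*(⅓ + S))
(-131 + x((3*2)*J, I))*125 = (-131 + 2*((3*2)*(-2))*(1 + 3*(-8))/3)*125 = (-131 + 2*(6*(-2))*(1 - 24)/3)*125 = (-131 + (⅔)*(-12)*(-23))*125 = (-131 + 184)*125 = 53*125 = 6625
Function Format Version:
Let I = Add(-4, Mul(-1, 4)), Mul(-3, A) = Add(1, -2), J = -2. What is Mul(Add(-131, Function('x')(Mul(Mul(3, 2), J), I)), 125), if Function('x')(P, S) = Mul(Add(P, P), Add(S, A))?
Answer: 6625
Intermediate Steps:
A = Rational(1, 3) (A = Mul(Rational(-1, 3), Add(1, -2)) = Mul(Rational(-1, 3), -1) = Rational(1, 3) ≈ 0.33333)
I = -8 (I = Add(-4, -4) = -8)
Function('x')(P, S) = Mul(2, P, Add(Rational(1, 3), S)) (Function('x')(P, S) = Mul(Add(P, P), Add(S, Rational(1, 3))) = Mul(Mul(2, P), Add(Rational(1, 3), S)) = Mul(2, P, Add(Rational(1, 3), S)))
Mul(Add(-131, Function('x')(Mul(Mul(3, 2), J), I)), 125) = Mul(Add(-131, Mul(Rational(2, 3), Mul(Mul(3, 2), -2), Add(1, Mul(3, -8)))), 125) = Mul(Add(-131, Mul(Rational(2, 3), Mul(6, -2), Add(1, -24))), 125) = Mul(Add(-131, Mul(Rational(2, 3), -12, -23)), 125) = Mul(Add(-131, 184), 125) = Mul(53, 125) = 6625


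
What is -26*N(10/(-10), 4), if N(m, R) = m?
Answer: 26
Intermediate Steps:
-26*N(10/(-10), 4) = -260/(-10) = -260*(-1)/10 = -26*(-1) = 26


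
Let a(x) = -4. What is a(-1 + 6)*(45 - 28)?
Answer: -68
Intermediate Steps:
a(-1 + 6)*(45 - 28) = -4*(45 - 28) = -4*17 = -68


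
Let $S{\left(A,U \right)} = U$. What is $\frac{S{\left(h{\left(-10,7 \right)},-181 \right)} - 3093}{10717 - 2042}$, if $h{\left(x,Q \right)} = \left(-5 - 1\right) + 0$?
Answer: $- \frac{3274}{8675} \approx -0.37741$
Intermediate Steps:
$h{\left(x,Q \right)} = -6$ ($h{\left(x,Q \right)} = -6 + 0 = -6$)
$\frac{S{\left(h{\left(-10,7 \right)},-181 \right)} - 3093}{10717 - 2042} = \frac{-181 - 3093}{10717 - 2042} = - \frac{3274}{8675}$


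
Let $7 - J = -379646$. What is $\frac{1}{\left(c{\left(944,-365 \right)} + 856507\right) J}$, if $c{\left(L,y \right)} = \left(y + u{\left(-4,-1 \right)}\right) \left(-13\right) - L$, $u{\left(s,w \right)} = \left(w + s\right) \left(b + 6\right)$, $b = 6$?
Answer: $\frac{1}{326914642464} \approx 3.0589 \cdot 10^{-12}$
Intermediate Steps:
$J = 379653$ ($J = 7 - -379646 = 7 + 379646 = 379653$)
$u{\left(s,w \right)} = 12 s + 12 w$ ($u{\left(s,w \right)} = \left(w + s\right) \left(6 + 6\right) = \left(s + w\right) 12 = 12 s + 12 w$)
$c{\left(L,y \right)} = 780 - L - 13 y$ ($c{\left(L,y \right)} = \left(y + \left(12 \left(-4\right) + 12 \left(-1\right)\right)\right) \left(-13\right) - L = \left(y - 60\right) \left(-13\right) - L = \left(-60 + y\right) \left(-13\right) - L = \left(780 - 13 y\right) - L = 780 - L - 13 y$)
$\frac{1}{\left(c{\left(944,-365 \right)} + 856507\right) J} = \frac{1}{\left(\left(780 - 944 - -4745\right) + 856507\right) 379653} = \frac{1}{\left(780 - 944 + 4745\right) + 856507} \cdot \frac{1}{379653} = \frac{1}{4581 + 856507} \cdot \frac{1}{379653} = \frac{1}{861088} \cdot \frac{1}{379653} = \frac{1}{326914642464}$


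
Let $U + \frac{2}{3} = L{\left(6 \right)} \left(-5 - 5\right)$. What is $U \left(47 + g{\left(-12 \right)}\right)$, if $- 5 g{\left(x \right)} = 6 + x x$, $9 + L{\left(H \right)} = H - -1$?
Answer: $\frac{986}{3} \approx 328.67$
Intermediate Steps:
$L{\left(H \right)} = -8 + H$ ($L{\left(H \right)} = -9 + \left(H - -1\right) = -9 + \left(H + 1\right) = -9 + \left(1 + H\right) = -8 + H$)
$U = \frac{58}{3}$ ($U = - \frac{2}{3} + \left(-8 + 6\right) \left(-5 - 5\right) = - \frac{2}{3} - -20 = - \frac{2}{3} + 20 = \frac{58}{3} \approx 19.333$)
$g{\left(x \right)} = - \frac{6}{5} - \frac{x^{2}}{5}$ ($g{\left(x \right)} = - \frac{6 + x x}{5} = - \frac{6 + x^{2}}{5} = - \frac{6}{5} - \frac{x^{2}}{5}$)
$U \left(47 + g{\left(-12 \right)}\right) = \frac{58 \left(47 - \left(\frac{6}{5} + \frac{\left(-12\right)^{2}}{5}\right)\right)}{3} = \frac{58 \left(47 - 30\right)}{3} = \frac{58}{3} \cdot 17 = \frac{986}{3}$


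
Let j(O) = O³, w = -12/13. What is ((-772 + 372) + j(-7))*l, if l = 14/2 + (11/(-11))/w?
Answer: -72071/12 ≈ -6005.9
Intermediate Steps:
w = -12/13 (w = -12*1/13 = -12/13 ≈ -0.92308)
l = 97/12 (l = 14/2 + (11/(-11))/(-12/13) = 14*(½) + (11*(-1/11))*(-13/12) = 7 - 1*(-13/12) = 7 + 13/12 = 97/12 ≈ 8.0833)
((-772 + 372) + j(-7))*l = ((-772 + 372) + (-7)³)*(97/12) = (-400 - 343)*(97/12) = -743*97/12 = -72071/12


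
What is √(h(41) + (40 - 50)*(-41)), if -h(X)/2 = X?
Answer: 2*√82 ≈ 18.111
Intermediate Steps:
h(X) = -2*X
√(h(41) + (40 - 50)*(-41)) = √(-2*41 + (40 - 50)*(-41)) = √(-82 - 10*(-41)) = √(-82 + 410) = √328 = 2*√82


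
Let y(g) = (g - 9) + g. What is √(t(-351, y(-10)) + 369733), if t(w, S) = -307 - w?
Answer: √369777 ≈ 608.09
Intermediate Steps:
y(g) = -9 + 2*g (y(g) = (-9 + g) + g = -9 + 2*g)
√(t(-351, y(-10)) + 369733) = √((-307 - 1*(-351)) + 369733) = √((-307 + 351) + 369733) = √(44 + 369733) = √369777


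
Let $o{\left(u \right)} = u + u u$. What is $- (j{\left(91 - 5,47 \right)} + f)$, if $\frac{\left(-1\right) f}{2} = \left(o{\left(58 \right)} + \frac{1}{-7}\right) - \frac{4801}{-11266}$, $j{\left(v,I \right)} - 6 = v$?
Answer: $\frac{266260453}{39431} \approx 6752.6$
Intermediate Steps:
$j{\left(v,I \right)} = 6 + v$
$o{\left(u \right)} = u + u^{2}$
$f = - \frac{269888105}{39431}$ ($f = - 2 \left(\left(58 \left(1 + 58\right) + \frac{1}{-7}\right) - \frac{4801}{-11266}\right) = - 2 \left(\left(58 \cdot 59 - \frac{1}{7}\right) - - \frac{4801}{11266}\right) = - 2 \left(\left(3422 - \frac{1}{7}\right) + \frac{4801}{11266}\right) = - 2 \left(\frac{23953}{7} + \frac{4801}{11266}\right) = \left(-2\right) \frac{269888105}{78862} = - \frac{269888105}{39431} \approx -6844.6$)
$- (j{\left(91 - 5,47 \right)} + f) = - (\left(6 + \left(91 - 5\right)\right) - \frac{269888105}{39431}) = - (\left(6 + 86\right) - \frac{269888105}{39431}) = - (92 - \frac{269888105}{39431}) = \left(-1\right) \left(- \frac{266260453}{39431}\right) = \frac{266260453}{39431}$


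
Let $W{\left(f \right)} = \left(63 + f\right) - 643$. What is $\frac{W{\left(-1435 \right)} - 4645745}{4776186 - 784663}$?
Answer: $- \frac{4647760}{3991523} \approx -1.1644$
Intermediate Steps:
$W{\left(f \right)} = -580 + f$
$\frac{W{\left(-1435 \right)} - 4645745}{4776186 - 784663} = \frac{\left(-580 - 1435\right) - 4645745}{4776186 - 784663} = \frac{-2015 - 4645745}{3991523} = \left(-4647760\right) \frac{1}{3991523} = - \frac{4647760}{3991523}$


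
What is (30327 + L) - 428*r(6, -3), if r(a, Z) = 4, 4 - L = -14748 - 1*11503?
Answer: 54870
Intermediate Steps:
L = 26255 (L = 4 - (-14748 - 1*11503) = 4 - (-14748 - 11503) = 4 - 1*(-26251) = 4 + 26251 = 26255)
(30327 + L) - 428*r(6, -3) = (30327 + 26255) - 428*4 = 56582 - 1712 = 54870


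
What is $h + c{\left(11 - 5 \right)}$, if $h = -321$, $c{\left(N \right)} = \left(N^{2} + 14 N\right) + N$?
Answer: $-195$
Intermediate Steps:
$c{\left(N \right)} = N^{2} + 15 N$
$h + c{\left(11 - 5 \right)} = -321 + \left(11 - 5\right) \left(15 + \left(11 - 5\right)\right) = -321 + 6 \left(15 + 6\right) = -321 + 6 \cdot 21 = -321 + 126 = -195$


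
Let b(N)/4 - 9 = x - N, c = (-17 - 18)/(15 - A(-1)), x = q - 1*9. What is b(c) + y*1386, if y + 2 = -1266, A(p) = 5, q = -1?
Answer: -1757438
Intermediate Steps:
y = -1268 (y = -2 - 1266 = -1268)
x = -10 (x = -1 - 1*9 = -1 - 9 = -10)
c = -7/2 (c = (-17 - 18)/(15 - 1*5) = -35/(15 - 5) = -35/10 = -35*1/10 = -7/2 ≈ -3.5000)
b(N) = -4 - 4*N (b(N) = 36 + 4*(-10 - N) = 36 + (-40 - 4*N) = -4 - 4*N)
b(c) + y*1386 = (-4 - 4*(-7/2)) - 1268*1386 = (-4 + 14) - 1757448 = 10 - 1757448 = -1757438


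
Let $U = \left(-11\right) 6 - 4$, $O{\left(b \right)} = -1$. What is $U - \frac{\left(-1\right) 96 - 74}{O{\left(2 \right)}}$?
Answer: $-240$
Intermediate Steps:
$U = -70$ ($U = -66 - 4 = -70$)
$U - \frac{\left(-1\right) 96 - 74}{O{\left(2 \right)}} = -70 - \frac{\left(-1\right) 96 - 74}{-1} = -70 - \left(-96 - 74\right) \left(-1\right) = -70 - \left(-170\right) \left(-1\right) = -70 - 170 = -240$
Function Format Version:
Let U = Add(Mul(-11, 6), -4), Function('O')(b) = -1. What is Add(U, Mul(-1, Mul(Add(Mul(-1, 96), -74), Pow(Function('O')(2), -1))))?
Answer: -240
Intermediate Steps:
U = -70 (U = Add(-66, -4) = -70)
Add(U, Mul(-1, Mul(Add(Mul(-1, 96), -74), Pow(Function('O')(2), -1)))) = Add(-70, Mul(-1, Mul(Add(Mul(-1, 96), -74), Pow(-1, -1)))) = Add(-70, Mul(-1, Mul(Add(-96, -74), -1))) = Add(-70, Mul(-1, Mul(-170, -1))) = Add(-70, Mul(-1, 170)) = Add(-70, -170) = -240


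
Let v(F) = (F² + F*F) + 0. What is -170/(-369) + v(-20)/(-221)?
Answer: -257630/81549 ≈ -3.1592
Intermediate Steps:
v(F) = 2*F² (v(F) = (F² + F²) + 0 = 2*F² + 0 = 2*F²)
-170/(-369) + v(-20)/(-221) = -170/(-369) + (2*(-20)²)/(-221) = -170*(-1/369) + (2*400)*(-1/221) = 170/369 + 800*(-1/221) = 170/369 - 800/221 = -257630/81549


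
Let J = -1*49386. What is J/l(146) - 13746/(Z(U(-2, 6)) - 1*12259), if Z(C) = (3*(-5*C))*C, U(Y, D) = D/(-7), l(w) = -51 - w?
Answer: 29825084304/118442507 ≈ 251.81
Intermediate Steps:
U(Y, D) = -D/7 (U(Y, D) = D*(-⅐) = -D/7)
J = -49386
Z(C) = -15*C² (Z(C) = (-15*C)*C = -15*C²)
J/l(146) - 13746/(Z(U(-2, 6)) - 1*12259) = -49386/(-51 - 1*146) - 13746/(-15*(-⅐*6)² - 1*12259) = -49386/(-51 - 146) - 13746/(-15*(-6/7)² - 12259) = -49386/(-197) - 13746/(-15*36/49 - 12259) = -49386*(-1/197) - 13746/(-540/49 - 12259) = 49386/197 - 13746/(-601231/49) = 49386/197 - 13746*(-49/601231) = 49386/197 + 673554/601231 = 29825084304/118442507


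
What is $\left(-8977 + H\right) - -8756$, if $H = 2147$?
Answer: $1926$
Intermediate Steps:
$\left(-8977 + H\right) - -8756 = \left(-8977 + 2147\right) - -8756 = -6830 + 8756 = 1926$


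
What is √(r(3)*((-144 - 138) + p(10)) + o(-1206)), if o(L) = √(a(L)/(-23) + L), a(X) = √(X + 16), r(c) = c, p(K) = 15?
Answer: √(-423729 + 23*√23*√(-27738 - I*√1190))/23 ≈ 0.61338 - 28.308*I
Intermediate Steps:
a(X) = √(16 + X)
o(L) = √(L - √(16 + L)/23) (o(L) = √(√(16 + L)/(-23) + L) = √(√(16 + L)*(-1/23) + L) = √(-√(16 + L)/23 + L) = √(L - √(16 + L)/23))
√(r(3)*((-144 - 138) + p(10)) + o(-1206)) = √(3*((-144 - 138) + 15) + √(-23*√(16 - 1206) + 529*(-1206))/23) = √(3*(-282 + 15) + √(-23*I*√1190 - 637974)/23) = √(3*(-267) + √(-23*I*√1190 - 637974)/23) = √(-801 + √(-23*I*√1190 - 637974)/23) = √(-801 + √(-637974 - 23*I*√1190)/23)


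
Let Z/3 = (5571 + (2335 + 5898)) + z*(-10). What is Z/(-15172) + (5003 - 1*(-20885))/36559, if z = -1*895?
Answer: -1051408861/277336574 ≈ -3.7911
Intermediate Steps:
z = -895
Z = 68262 (Z = 3*((5571 + (2335 + 5898)) - 895*(-10)) = 3*((5571 + 8233) + 8950) = 3*(13804 + 8950) = 3*22754 = 68262)
Z/(-15172) + (5003 - 1*(-20885))/36559 = 68262/(-15172) + (5003 - 1*(-20885))/36559 = 68262*(-1/15172) + (5003 + 20885)*(1/36559) = -34131/7586 + 25888*(1/36559) = -34131/7586 + 25888/36559 = -1051408861/277336574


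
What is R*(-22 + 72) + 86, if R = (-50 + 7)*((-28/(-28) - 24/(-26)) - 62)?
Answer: 1680268/13 ≈ 1.2925e+5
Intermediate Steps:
R = 33583/13 (R = -43*((-28*(-1/28) - 24*(-1/26)) - 62) = -43*((1 + 12/13) - 62) = -43*(25/13 - 62) = -43*(-781/13) = 33583/13 ≈ 2583.3)
R*(-22 + 72) + 86 = 33583*(-22 + 72)/13 + 86 = (33583/13)*50 + 86 = 1679150/13 + 86 = 1680268/13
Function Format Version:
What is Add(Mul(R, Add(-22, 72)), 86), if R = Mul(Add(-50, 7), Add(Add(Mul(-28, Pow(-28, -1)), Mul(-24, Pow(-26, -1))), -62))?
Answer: Rational(1680268, 13) ≈ 1.2925e+5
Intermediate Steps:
R = Rational(33583, 13) (R = Mul(-43, Add(Add(Mul(-28, Rational(-1, 28)), Mul(-24, Rational(-1, 26))), -62)) = Mul(-43, Add(Add(1, Rational(12, 13)), -62)) = Mul(-43, Add(Rational(25, 13), -62)) = Mul(-43, Rational(-781, 13)) = Rational(33583, 13) ≈ 2583.3)
Add(Mul(R, Add(-22, 72)), 86) = Add(Mul(Rational(33583, 13), Add(-22, 72)), 86) = Add(Mul(Rational(33583, 13), 50), 86) = Add(Rational(1679150, 13), 86) = Rational(1680268, 13)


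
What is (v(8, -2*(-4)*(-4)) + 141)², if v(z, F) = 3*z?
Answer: 27225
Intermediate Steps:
(v(8, -2*(-4)*(-4)) + 141)² = (3*8 + 141)² = (24 + 141)² = 165² = 27225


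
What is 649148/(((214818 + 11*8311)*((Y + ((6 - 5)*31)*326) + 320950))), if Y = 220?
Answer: 162287/25362407741 ≈ 6.3987e-6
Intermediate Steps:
649148/(((214818 + 11*8311)*((Y + ((6 - 5)*31)*326) + 320950))) = 649148/(((214818 + 11*8311)*((220 + ((6 - 5)*31)*326) + 320950))) = 649148/(((214818 + 91421)*((220 + (1*31)*326) + 320950))) = 649148/((306239*((220 + 31*326) + 320950))) = 649148/((306239*((220 + 10106) + 320950))) = 649148/((306239*(10326 + 320950))) = 649148/((306239*331276)) = 649148/101449630964 = 649148*(1/101449630964) = 162287/25362407741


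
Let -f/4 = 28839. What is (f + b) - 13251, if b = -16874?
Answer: -145481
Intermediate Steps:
f = -115356 (f = -4*28839 = -115356)
(f + b) - 13251 = (-115356 - 16874) - 13251 = -132230 - 13251 = -145481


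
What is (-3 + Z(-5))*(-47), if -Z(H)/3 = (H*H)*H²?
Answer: 88266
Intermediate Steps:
Z(H) = -3*H⁴ (Z(H) = -3*H*H*H² = -3*H²*H² = -3*H⁴)
(-3 + Z(-5))*(-47) = (-3 - 3*(-5)⁴)*(-47) = (-3 - 3*625)*(-47) = (-3 - 1875)*(-47) = -1878*(-47) = 88266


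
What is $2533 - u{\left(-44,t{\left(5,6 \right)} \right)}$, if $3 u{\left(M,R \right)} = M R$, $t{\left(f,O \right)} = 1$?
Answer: $\frac{7643}{3} \approx 2547.7$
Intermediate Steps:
$u{\left(M,R \right)} = \frac{M R}{3}$
$2533 - u{\left(-44,t{\left(5,6 \right)} \right)} = 2533 - \frac{1}{3} \left(-44\right) 1 = 2533 - - \frac{44}{3} = 2533 + \frac{44}{3} = \frac{7643}{3}$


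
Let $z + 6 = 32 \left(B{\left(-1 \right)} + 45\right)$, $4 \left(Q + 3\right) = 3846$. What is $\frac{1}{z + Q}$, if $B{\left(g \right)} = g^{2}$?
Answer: $\frac{2}{4849} \approx 0.00041246$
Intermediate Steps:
$Q = \frac{1917}{2}$ ($Q = -3 + \frac{1}{4} \cdot 3846 = -3 + \frac{1923}{2} = \frac{1917}{2} \approx 958.5$)
$z = 1466$ ($z = -6 + 32 \left(\left(-1\right)^{2} + 45\right) = -6 + 32 \left(1 + 45\right) = -6 + 32 \cdot 46 = -6 + 1472 = 1466$)
$\frac{1}{z + Q} = \frac{1}{1466 + \frac{1917}{2}} = \frac{1}{\frac{4849}{2}} = \frac{2}{4849}$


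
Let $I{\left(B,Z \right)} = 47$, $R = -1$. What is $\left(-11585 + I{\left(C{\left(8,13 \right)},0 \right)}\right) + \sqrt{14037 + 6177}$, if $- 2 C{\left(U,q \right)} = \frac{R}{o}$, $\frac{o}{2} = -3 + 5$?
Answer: $-11538 + 3 \sqrt{2246} \approx -11396.0$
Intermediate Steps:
$o = 4$ ($o = 2 \left(-3 + 5\right) = 2 \cdot 2 = 4$)
$C{\left(U,q \right)} = \frac{1}{8}$ ($C{\left(U,q \right)} = - \frac{\left(-1\right) \frac{1}{4}}{2} = \left(- \frac{1}{2}\right) \left(- \frac{1}{4}\right) = \frac{1}{8}$)
$\left(-11585 + I{\left(C{\left(8,13 \right)},0 \right)}\right) + \sqrt{14037 + 6177} = \left(-11585 + 47\right) + \sqrt{14037 + 6177} = -11538 + \sqrt{20214} = -11538 + 3 \sqrt{2246}$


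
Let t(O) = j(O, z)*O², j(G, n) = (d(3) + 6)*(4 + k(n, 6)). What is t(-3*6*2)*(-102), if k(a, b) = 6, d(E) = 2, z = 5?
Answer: -10575360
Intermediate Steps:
j(G, n) = 80 (j(G, n) = (2 + 6)*(4 + 6) = 8*10 = 80)
t(O) = 80*O²
t(-3*6*2)*(-102) = (80*(-3*6*2)²)*(-102) = (80*(-18*2)²)*(-102) = (80*(-36)²)*(-102) = (80*1296)*(-102) = 103680*(-102) = -10575360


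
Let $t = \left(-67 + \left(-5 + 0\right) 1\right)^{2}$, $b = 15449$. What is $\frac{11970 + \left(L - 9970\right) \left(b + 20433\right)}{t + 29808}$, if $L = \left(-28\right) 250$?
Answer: $- \frac{304452785}{17496} \approx -17401.0$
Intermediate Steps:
$L = -7000$
$t = 5184$ ($t = \left(-67 - 5\right)^{2} = \left(-72\right)^{2} = 5184$)
$\frac{11970 + \left(L - 9970\right) \left(b + 20433\right)}{t + 29808} = \frac{11970 + \left(-7000 - 9970\right) \left(15449 + 20433\right)}{5184 + 29808} = \frac{11970 - 608917540}{34992} = \left(11970 - 608917540\right) \frac{1}{34992} = \left(-608905570\right) \frac{1}{34992} = - \frac{304452785}{17496}$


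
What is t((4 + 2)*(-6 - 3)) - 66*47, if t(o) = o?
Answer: -3156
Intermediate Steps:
t((4 + 2)*(-6 - 3)) - 66*47 = (4 + 2)*(-6 - 3) - 66*47 = 6*(-9) - 3102 = -54 - 3102 = -3156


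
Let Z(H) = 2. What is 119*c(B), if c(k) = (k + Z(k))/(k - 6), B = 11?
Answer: 1547/5 ≈ 309.40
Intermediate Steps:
c(k) = (2 + k)/(-6 + k) (c(k) = (k + 2)/(k - 6) = (2 + k)/(-6 + k))
119*c(B) = 119*((2 + 11)/(-6 + 11)) = 119*(13/5) = 1547/5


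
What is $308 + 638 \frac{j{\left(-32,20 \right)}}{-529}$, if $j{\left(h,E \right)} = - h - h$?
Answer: $\frac{122100}{529} \approx 230.81$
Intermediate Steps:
$j{\left(h,E \right)} = - 2 h$
$308 + 638 \frac{j{\left(-32,20 \right)}}{-529} = 308 + 638 \frac{\left(-2\right) \left(-32\right)}{-529} = 308 + 638 \cdot 64 \left(- \frac{1}{529}\right) = 308 + 638 \left(- \frac{64}{529}\right) = 308 - \frac{40832}{529} = \frac{122100}{529}$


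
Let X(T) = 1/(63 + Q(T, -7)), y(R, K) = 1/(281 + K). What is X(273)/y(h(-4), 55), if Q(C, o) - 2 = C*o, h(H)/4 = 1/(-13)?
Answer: -168/923 ≈ -0.18202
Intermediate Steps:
h(H) = -4/13 (h(H) = 4/(-13) = 4*(-1/13) = -4/13)
Q(C, o) = 2 + C*o
X(T) = 1/(65 - 7*T) (X(T) = 1/(63 + (2 + T*(-7))) = 1/(63 + (2 - 7*T)) = 1/(65 - 7*T))
X(273)/y(h(-4), 55) = 1/((65 - 7*273)*(1/(281 + 55))) = 1/((65 - 1911)*(1/336)) = 1/((-1846)*(1/336)) = -1/1846*336 = -168/923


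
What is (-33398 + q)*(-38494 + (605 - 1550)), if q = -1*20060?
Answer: 2108330062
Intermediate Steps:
q = -20060
(-33398 + q)*(-38494 + (605 - 1550)) = (-33398 - 20060)*(-38494 + (605 - 1550)) = -53458*(-38494 - 945) = -53458*(-39439) = 2108330062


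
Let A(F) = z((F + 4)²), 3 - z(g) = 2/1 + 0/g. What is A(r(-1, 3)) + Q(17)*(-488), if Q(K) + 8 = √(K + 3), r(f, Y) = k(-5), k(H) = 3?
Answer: 3905 - 976*√5 ≈ 1722.6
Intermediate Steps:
r(f, Y) = 3
Q(K) = -8 + √(3 + K) (Q(K) = -8 + √(K + 3) = -8 + √(3 + K))
z(g) = 1 (z(g) = 3 - (2/1 + 0/g) = 3 - (2*1 + 0) = 3 - (2 + 0) = 3 - 1*2 = 3 - 2 = 1)
A(F) = 1
A(r(-1, 3)) + Q(17)*(-488) = 1 + (-8 + √(3 + 17))*(-488) = 1 + (-8 + √20)*(-488) = 1 + (-8 + 2*√5)*(-488) = 1 + (3904 - 976*√5) = 3905 - 976*√5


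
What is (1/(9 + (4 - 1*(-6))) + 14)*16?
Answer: 4272/19 ≈ 224.84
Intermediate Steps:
(1/(9 + (4 - 1*(-6))) + 14)*16 = (1/(9 + (4 + 6)) + 14)*16 = (1/(9 + 10) + 14)*16 = (1/19 + 14)*16 = (267/19)*16 = 4272/19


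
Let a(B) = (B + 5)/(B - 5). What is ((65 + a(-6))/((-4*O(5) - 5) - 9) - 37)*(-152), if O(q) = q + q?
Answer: 1724744/297 ≈ 5807.2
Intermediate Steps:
O(q) = 2*q
a(B) = (5 + B)/(-5 + B)
((65 + a(-6))/((-4*O(5) - 5) - 9) - 37)*(-152) = ((65 + (5 - 6)/(-5 - 6))/((-8*5 - 5) - 9) - 37)*(-152) = ((65 - 1/(-11))/((-4*10 - 5) - 9) - 37)*(-152) = ((65 - 1/11*(-1))/((-40 - 5) - 9) - 37)*(-152) = ((65 + 1/11)/(-45 - 9) - 37)*(-152) = ((716/11)/(-54) - 37)*(-152) = ((716/11)*(-1/54) - 37)*(-152) = (-358/297 - 37)*(-152) = -11347/297*(-152) = 1724744/297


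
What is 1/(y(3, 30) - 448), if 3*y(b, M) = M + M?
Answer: -1/428 ≈ -0.0023364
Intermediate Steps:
y(b, M) = 2*M/3 (y(b, M) = (M + M)/3 = (2*M)/3 = 2*M/3)
1/(y(3, 30) - 448) = 1/((⅔)*30 - 448) = 1/(20 - 448) = 1/(-428) = -1/428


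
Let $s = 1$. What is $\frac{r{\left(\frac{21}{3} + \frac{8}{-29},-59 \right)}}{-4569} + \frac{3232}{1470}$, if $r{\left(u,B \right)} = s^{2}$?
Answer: $\frac{2460923}{1119405} \approx 2.1984$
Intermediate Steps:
$r{\left(u,B \right)} = 1$ ($r{\left(u,B \right)} = 1^{2} = 1$)
$\frac{r{\left(\frac{21}{3} + \frac{8}{-29},-59 \right)}}{-4569} + \frac{3232}{1470} = 1 \frac{1}{-4569} + \frac{3232}{1470} = 1 \left(- \frac{1}{4569}\right) + 3232 \cdot \frac{1}{1470} = - \frac{1}{4569} + \frac{1616}{735} = \frac{2460923}{1119405}$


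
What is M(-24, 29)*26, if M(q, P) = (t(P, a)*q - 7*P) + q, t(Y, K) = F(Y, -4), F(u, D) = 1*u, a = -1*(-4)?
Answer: -23998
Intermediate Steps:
a = 4
F(u, D) = u
t(Y, K) = Y
M(q, P) = q - 7*P + P*q (M(q, P) = (P*q - 7*P) + q = (-7*P + P*q) + q = q - 7*P + P*q)
M(-24, 29)*26 = (-24 - 7*29 + 29*(-24))*26 = (-24 - 203 - 696)*26 = -923*26 = -23998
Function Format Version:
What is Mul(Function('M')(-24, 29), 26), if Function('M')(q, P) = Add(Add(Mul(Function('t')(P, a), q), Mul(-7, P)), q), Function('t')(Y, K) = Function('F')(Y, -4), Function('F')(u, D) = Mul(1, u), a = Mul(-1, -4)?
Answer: -23998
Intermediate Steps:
a = 4
Function('F')(u, D) = u
Function('t')(Y, K) = Y
Function('M')(q, P) = Add(q, Mul(-7, P), Mul(P, q)) (Function('M')(q, P) = Add(Add(Mul(P, q), Mul(-7, P)), q) = Add(Add(Mul(-7, P), Mul(P, q)), q) = Add(q, Mul(-7, P), Mul(P, q)))
Mul(Function('M')(-24, 29), 26) = Mul(Add(-24, Mul(-7, 29), Mul(29, -24)), 26) = Mul(Add(-24, -203, -696), 26) = Mul(-923, 26) = -23998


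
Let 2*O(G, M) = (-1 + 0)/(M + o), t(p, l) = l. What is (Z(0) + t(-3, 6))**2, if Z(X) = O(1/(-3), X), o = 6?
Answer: 5041/144 ≈ 35.007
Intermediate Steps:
O(G, M) = -1/(2*(6 + M)) (O(G, M) = ((-1 + 0)/(M + 6))/2 = (-1/(6 + M))/2 = -1/(2*(6 + M)))
Z(X) = -1/(12 + 2*X)
(Z(0) + t(-3, 6))**2 = (-1/(12 + 2*0) + 6)**2 = (-1/(12 + 0) + 6)**2 = (-1/12 + 6)**2 = (71/12)**2 = 5041/144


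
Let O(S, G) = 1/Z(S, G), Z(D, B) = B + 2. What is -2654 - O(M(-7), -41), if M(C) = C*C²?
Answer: -103505/39 ≈ -2654.0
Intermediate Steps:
M(C) = C³
Z(D, B) = 2 + B
O(S, G) = 1/(2 + G)
-2654 - O(M(-7), -41) = -2654 - 1/(2 - 41) = -2654 - 1/(-39) = -2654 - 1*(-1/39) = -2654 + 1/39 = -103505/39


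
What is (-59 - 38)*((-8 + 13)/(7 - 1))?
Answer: -485/6 ≈ -80.833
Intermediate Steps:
(-59 - 38)*((-8 + 13)/(7 - 1)) = -485/6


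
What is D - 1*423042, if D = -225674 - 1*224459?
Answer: -873175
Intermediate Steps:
D = -450133 (D = -225674 - 224459 = -450133)
D - 1*423042 = -450133 - 1*423042 = -450133 - 423042 = -873175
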